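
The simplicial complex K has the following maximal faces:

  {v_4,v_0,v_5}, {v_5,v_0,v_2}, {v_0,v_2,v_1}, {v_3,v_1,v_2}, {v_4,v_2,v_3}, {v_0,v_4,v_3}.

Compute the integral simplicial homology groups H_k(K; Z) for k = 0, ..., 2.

H_0 = Z,  H_1 = Z,  H_2 = 0.

Fix the vertex order v_0 < v_1 < v_2 < v_3 < v_4 < v_5 and write every simplex with vertices in increasing order. Then dim K = 2 and the simplices of K are:

  0-simplices (6): [v_0], [v_1], [v_2], [v_3], [v_4], [v_5]
  1-simplices (12): [v_0,v_1], [v_0,v_2], [v_0,v_3], [v_0,v_4], [v_0,v_5], [v_1,v_2], [v_1,v_3], [v_2,v_3], [v_2,v_4], [v_2,v_5], [v_3,v_4], [v_4,v_5]
  2-simplices (6): [v_0,v_1,v_2], [v_0,v_2,v_5], [v_0,v_3,v_4], [v_0,v_4,v_5], [v_1,v_2,v_3], [v_2,v_3,v_4]

so the chain groups are C_0 ≅ Z^6, C_1 ≅ Z^12, C_2 ≅ Z^6.

∂_1: C_1 → C_0 is given by ∂[p,q] = [q] − [p].
As a 6×12 matrix over Z this has rank 5, with invariant factors (1,1,1,1,1).

∂_2: C_2 → C_1 acts by ∂[p,q,r] = [q,r] − [p,r] + [p,q]. For instance
  ∂[v_0,v_3,v_4] = [v_3,v_4] − [v_0,v_4] + [v_0,v_3],
  ∂[v_0,v_1,v_2] = [v_1,v_2] − [v_0,v_2] + [v_0,v_1].
The resulting 12×6 matrix has rank 6, and its Smith normal form has invariant factors (1,1,1,1,1,1).

From H_k ≅ ker(∂_k) / im(∂_{k+1}) we obtain:

  H_0: rank C_0 − rank ∂_1 = 6 − 5 = 1, and the invariant factors of ∂_1 are all 1, so H_0 ≅ Z.
  H_1: rank ker ∂_1 − rank ∂_2 = (12 − 5) − 6 = 1, and the invariant factors of ∂_2 are all 1, so H_1 ≅ Z.
  H_2: rank ker ∂_2 − rank ∂_3 = (6 − 6) − 0 = 0, and there is no ∂_3, so H_2 ≅ 0.

As a check, the Euler characteristic is 6 − 12 + 6 = 0, which agrees with 1 − 1 + 0 = 0.
(K is a triangulation of the cylinder S^1 x I.)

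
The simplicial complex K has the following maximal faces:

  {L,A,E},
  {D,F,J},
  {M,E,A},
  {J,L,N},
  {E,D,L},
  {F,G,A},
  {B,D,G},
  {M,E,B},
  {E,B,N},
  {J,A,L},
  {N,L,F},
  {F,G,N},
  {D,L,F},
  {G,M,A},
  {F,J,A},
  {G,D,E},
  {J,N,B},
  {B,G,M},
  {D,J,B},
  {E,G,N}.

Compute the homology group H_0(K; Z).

H_0 ≅ Z.

K has 10 vertices, 30 edges, 20 triangles.
rank ∂_0 = 0, rank ∂_1 = 9 ⇒ b_0 = 10 − 0 − 9 = 1; all invariant factors of ∂_1 are 1 so no torsion. So H_0 ≅ Z.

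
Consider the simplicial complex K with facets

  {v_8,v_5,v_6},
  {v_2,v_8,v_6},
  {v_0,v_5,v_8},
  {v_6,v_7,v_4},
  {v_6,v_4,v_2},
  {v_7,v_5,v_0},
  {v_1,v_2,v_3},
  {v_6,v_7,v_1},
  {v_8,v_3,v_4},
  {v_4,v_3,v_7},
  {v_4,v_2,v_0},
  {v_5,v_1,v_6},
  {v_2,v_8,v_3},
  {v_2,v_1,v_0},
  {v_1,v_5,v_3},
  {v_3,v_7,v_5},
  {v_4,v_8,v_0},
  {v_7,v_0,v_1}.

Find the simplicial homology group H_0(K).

We work with the vertex ordering v_0 < v_1 < v_2 < v_3 < v_4 < v_5 < v_6 < v_7 < v_8. The simplices of K, each written with vertices in increasing order, are:

  0-simplices (9): [v_0], [v_1], [v_2], [v_3], [v_4], [v_5], [v_6], [v_7], [v_8]
  1-simplices (27): (27 of them)
  2-simplices (18): (18 of them)

giving chain groups C_0 ≅ Z^9, C_1 ≅ Z^27, C_2 ≅ Z^18.

Boundary ∂_1: C_1 → C_0 sends each edge [p,q] (with p < q) to q − p.
The resulting 9×27 matrix has rank 8, and its Smith normal form has invariant factors (1,1,1,1,1,1,1,1).

∂_2: C_2 → C_1 sends each 2-simplex [p,q,r] to [q,r] − [p,r] + [p,q]. For instance
  ∂[v_4,v_6,v_7] = [v_6,v_7] − [v_4,v_7] + [v_4,v_6],
  ∂[v_0,v_1,v_2] = [v_1,v_2] − [v_0,v_2] + [v_0,v_1].
The resulting 27×18 matrix has rank 18, and its Smith normal form has invariant factors (1,1,1,1,1,1,1,1,1,1,1,1,1,1,1,1,1,2).

From H_k ≅ ker(∂_k) / im(∂_{k+1}) we obtain:

  H_0: rank C_0 − rank ∂_1 = 9 − 8 = 1, and the invariant factors of ∂_1 are all 1, so H_0 = Z.

H_0 ≅ Z.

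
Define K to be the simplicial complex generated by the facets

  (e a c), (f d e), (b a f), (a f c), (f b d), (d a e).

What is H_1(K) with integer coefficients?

H_1 = Z.

Take the total order a < b < c < d < e < f on the vertex set. Then K (dimension 2) consists of the simplices:

  0-simplices (6): a, b, c, d, e, f
  1-simplices (12): ab, ac, ad, ae, af, bd, bf, ce, cf, de, df, ef
  2-simplices (6): abf, ace, acf, ade, bdf, def

so the chain groups are C_0 ≅ Z^6, C_1 ≅ Z^12, C_2 ≅ Z^6.

The boundary map ∂_1: C_1 → C_0 maps an edge to its endpoints' difference, ∂[p,q] = q − p. For instance
  ∂bf = f − b.
As a 6×12 matrix over Z this has rank 5, with invariant factors (1,1,1,1,1).

∂_2: C_2 → C_1 maps a triangle to the signed sum of its edges. For instance
  ∂acf = cf − af + ac,
  ∂bdf = df − bf + bd.
The resulting 12×6 matrix has rank 6, and its Smith normal form has invariant factors (1,1,1,1,1,1).

Reading off H_k = ker ∂_k / im ∂_{k+1}:

  H_1: rank ker ∂_1 − rank ∂_2 = (12 − 5) − 6 = 1, and the invariant factors of ∂_2 are all 1, so H_1 = Z.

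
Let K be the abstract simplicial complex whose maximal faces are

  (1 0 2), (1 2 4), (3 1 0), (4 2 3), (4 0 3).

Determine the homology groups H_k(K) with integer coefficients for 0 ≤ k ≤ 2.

H_0 = Z,  H_1 = Z,  H_2 = 0.

K has 5 vertices, 10 edges, 5 triangles.
rank ∂_0 = 0, rank ∂_1 = 4 ⇒ b_0 = 5 − 0 − 4 = 1; all invariant factors of ∂_1 are 1 so no torsion. So H_0 ≅ Z.
rank ∂_1 = 4, rank ∂_2 = 5 ⇒ b_1 = 10 − 4 − 5 = 1; all invariant factors of ∂_2 are 1 so no torsion. So H_1 ≅ Z.
rank ∂_2 = 5, rank ∂_3 = 0 ⇒ b_2 = 5 − 5 − 0 = 0. So H_2 ≅ 0.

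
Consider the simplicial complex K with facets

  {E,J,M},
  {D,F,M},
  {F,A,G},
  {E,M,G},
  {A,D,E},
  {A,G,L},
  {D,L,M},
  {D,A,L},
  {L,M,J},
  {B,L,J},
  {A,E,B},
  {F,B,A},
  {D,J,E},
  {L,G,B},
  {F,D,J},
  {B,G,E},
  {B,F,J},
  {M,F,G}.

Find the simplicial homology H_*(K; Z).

H_0 = Z,  H_1 = Z ⊕ Z_2,  H_2 = 0.

Fix the vertex order A < B < D < E < F < G < J < L < M and write every simplex with vertices in increasing order. Then dim K = 2 and the simplices of K are:

  0-simplices (9): A, B, D, E, F, G, J, L, M
  1-simplices (27): AB, AD, AE, AF, AG, AL, BE, BF, BG, BJ, BL, DE, DF, DJ, DL, DM, EG, EJ, EM, FG, FJ, FM, GL, GM, JL, JM, LM
  2-simplices (18): ABE, ABF, ADE, ADL, AFG, AGL, BEG, BFJ, BGL, BJL, DEJ, DFJ, DFM, DLM, EGM, EJM, FGM, JLM

so the chain groups are C_0 ≅ Z^9, C_1 ≅ Z^27, C_2 ≅ Z^18.

The boundary map ∂_1: C_1 → C_0 maps an edge to its endpoints' difference, ∂[p,q] = q − p. For instance
  ∂BE = E − B.
As a 9×27 matrix over Z this has rank 8, with invariant factors (1,1,1,1,1,1,1,1).

The boundary map ∂_2: C_2 → C_1 sends each 2-simplex [p,q,r] to [q,r] − [p,r] + [p,q]. For instance
  ∂BJL = JL − BL + BJ,
  ∂AGL = GL − AL + AG.
This gives a 27×18 integer matrix of rank 18; reducing to Smith normal form yields diagonal entries (1,1,1,1,1,1,1,1,1,1,1,1,1,1,1,1,1,2).

Reading off H_k = ker ∂_k / im ∂_{k+1}:

  H_0: rank C_0 − rank ∂_1 = 9 − 8 = 1, and the invariant factors of ∂_1 are all 1, so H_0 = Z.
  H_1: rank ker ∂_1 − rank ∂_2 = (27 − 8) − 18 = 1, and ∂_2 has invariant factor 2 > 1, so H_1 = Z ⊕ Z_2.
  H_2: rank ker ∂_2 − rank ∂_3 = (18 − 18) − 0 = 0, and there is no ∂_3, so H_2 = 0.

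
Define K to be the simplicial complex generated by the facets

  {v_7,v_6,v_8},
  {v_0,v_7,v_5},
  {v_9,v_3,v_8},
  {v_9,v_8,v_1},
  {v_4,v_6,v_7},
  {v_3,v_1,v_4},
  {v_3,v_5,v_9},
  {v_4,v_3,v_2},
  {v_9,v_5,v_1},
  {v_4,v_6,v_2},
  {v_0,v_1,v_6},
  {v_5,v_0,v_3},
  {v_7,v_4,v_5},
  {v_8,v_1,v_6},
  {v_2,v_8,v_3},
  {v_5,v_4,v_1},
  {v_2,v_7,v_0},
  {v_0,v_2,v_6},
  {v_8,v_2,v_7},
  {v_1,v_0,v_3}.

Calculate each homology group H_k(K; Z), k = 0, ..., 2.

Take the total order v_0 < v_1 < v_2 < v_3 < v_4 < v_5 < v_6 < v_7 < v_8 < v_9 on the vertex set. Then K (dimension 2) consists of the simplices:

  0-simplices (10): [v_0], [v_1], [v_2], [v_3], [v_4], [v_5], [v_6], [v_7], [v_8], [v_9]
  1-simplices (30): (30 of them)
  2-simplices (20): (20 of them)

giving chain groups C_0 ≅ Z^10, C_1 ≅ Z^30, C_2 ≅ Z^20.

Boundary ∂_1: C_1 → C_0 maps an edge to its endpoints' difference, ∂[p,q] = q − p. For instance
  ∂[v_1,v_4] = [v_4] − [v_1].
This gives a 10×30 integer matrix of rank 9; reducing to Smith normal form yields diagonal entries (1,1,1,1,1,1,1,1,1).

The boundary map ∂_2: C_2 → C_1 maps a triangle to the signed sum of its edges. For instance
  ∂[v_0,v_1,v_6] = [v_1,v_6] − [v_0,v_6] + [v_0,v_1],
  ∂[v_0,v_5,v_7] = [v_5,v_7] − [v_0,v_7] + [v_0,v_5].
The 30×20 boundary matrix has rank 20 and Smith normal form diag(1,1,1,1,1,1,1,1,1,1,1,1,1,1,1,1,1,1,1,2).

Computing H_k = (kernel of ∂_k) / (image of ∂_{k+1}):

  H_0: rank C_0 − rank ∂_1 = 10 − 9 = 1, and the invariant factors of ∂_1 are all 1, so H_0 ≅ Z.
  H_1: rank ker ∂_1 − rank ∂_2 = (30 − 9) − 20 = 1, and ∂_2 has invariant factor 2 > 1, so H_1 ≅ Z ⊕ Z/2Z.
  H_2: rank ker ∂_2 − rank ∂_3 = (20 − 20) − 0 = 0, and there is no ∂_3, so H_2 ≅ 0.

(K is a triangulation of the Klein bottle.)

H_0 = Z,  H_1 = Z ⊕ Z/2Z,  H_2 = 0.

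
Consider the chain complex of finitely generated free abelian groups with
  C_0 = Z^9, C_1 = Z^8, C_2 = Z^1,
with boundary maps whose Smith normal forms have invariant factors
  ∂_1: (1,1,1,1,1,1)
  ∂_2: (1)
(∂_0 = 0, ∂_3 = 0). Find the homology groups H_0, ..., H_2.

H_0: b_0 = 9 − 0 − 6 = 3; torsion from ∂_1 factors > 1: none. So H_0 ≅ Z^3.
H_1: b_1 = 8 − 6 − 1 = 1; torsion from ∂_2 factors > 1: none. So H_1 ≅ Z.
H_2: b_2 = 1 − 1 − 0 = 0; torsion from ∂_3 factors > 1: none. So H_2 ≅ 0.

H_0 ≅ Z^3,  H_1 ≅ Z,  H_2 = 0.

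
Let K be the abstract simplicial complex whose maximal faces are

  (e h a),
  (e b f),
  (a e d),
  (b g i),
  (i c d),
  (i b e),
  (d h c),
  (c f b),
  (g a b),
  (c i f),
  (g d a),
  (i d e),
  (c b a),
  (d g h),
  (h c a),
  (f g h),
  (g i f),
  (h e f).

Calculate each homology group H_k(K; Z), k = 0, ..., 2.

We work with the vertex ordering a < b < c < d < e < f < g < h < i. The simplices of K, each written with vertices in increasing order, are:

  0-simplices (9): a, b, c, d, e, f, g, h, i
  1-simplices (27): ab, ac, ad, ae, ag, ah, bc, be, bf, bg, bi, cd, cf, ch, ci, de, dg, dh, di, ef, eh, ei, fg, fh, fi, gh, gi
  2-simplices (18): abc, abg, ach, ade, adg, aeh, bcf, bef, bei, bgi, cdh, cdi, cfi, dei, dgh, efh, fgh, fgi

so the chain groups are C_0 ≅ Z^9, C_1 ≅ Z^27, C_2 ≅ Z^18.

∂_1: C_1 → C_0 sends each edge [p,q] (with p < q) to q − p. For instance
  ∂eh = h − e.
The resulting 9×27 matrix has rank 8, and its Smith normal form has invariant factors (1,1,1,1,1,1,1,1).

The boundary map ∂_2: C_2 → C_1 acts by ∂[p,q,r] = [q,r] − [p,r] + [p,q]. For instance
  ∂fgh = gh − fh + fg,
  ∂cfi = fi − ci + cf.
The resulting 27×18 matrix has rank 18, and its Smith normal form has invariant factors (1,1,1,1,1,1,1,1,1,1,1,1,1,1,1,1,1,2).

Computing H_k = (kernel of ∂_k) / (image of ∂_{k+1}):

  H_0: rank C_0 − rank ∂_1 = 9 − 8 = 1, and the invariant factors of ∂_1 are all 1, so H_0 ≅ Z.
  H_1: rank ker ∂_1 − rank ∂_2 = (27 − 8) − 18 = 1, and ∂_2 has invariant factor 2 > 1, so H_1 ≅ Z ⊕ Z/2.
  H_2: rank ker ∂_2 − rank ∂_3 = (18 − 18) − 0 = 0, and there is no ∂_3, so H_2 ≅ 0.

As a check, the Euler characteristic is 9 − 27 + 18 = 0, which agrees with 1 − 1 + 0 = 0.
(K is a triangulation of the Klein bottle.)

H_0 = Z,  H_1 = Z ⊕ Z/2,  H_2 = 0.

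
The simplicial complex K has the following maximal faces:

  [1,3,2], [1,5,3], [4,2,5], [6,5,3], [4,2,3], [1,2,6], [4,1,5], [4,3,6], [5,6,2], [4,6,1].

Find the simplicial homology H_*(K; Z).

We work with the vertex ordering 1 < 2 < 3 < 4 < 5 < 6. The simplices of K, each written with vertices in increasing order, are:

  0-simplices (6): [1], [2], [3], [4], [5], [6]
  1-simplices (15): [1,2], [1,3], [1,4], [1,5], [1,6], [2,3], [2,4], [2,5], [2,6], [3,4], [3,5], [3,6], [4,5], [4,6], [5,6]
  2-simplices (10): [1,2,3], [1,2,6], [1,3,5], [1,4,5], [1,4,6], [2,3,4], [2,4,5], [2,5,6], [3,4,6], [3,5,6]

so the chain groups are C_0 ≅ Z^6, C_1 ≅ Z^15, C_2 ≅ Z^10.

The boundary map ∂_1: C_1 → C_0 maps an edge to its endpoints' difference, ∂[p,q] = q − p. For instance
  ∂[2,5] = [5] − [2].
The resulting 6×15 matrix has rank 5, and its Smith normal form has invariant factors (1,1,1,1,1).

∂_2: C_2 → C_1 sends each 2-simplex [p,q,r] to [q,r] − [p,r] + [p,q]. For instance
  ∂[2,5,6] = [5,6] − [2,6] + [2,5],
  ∂[2,3,4] = [3,4] − [2,4] + [2,3].
The 15×10 boundary matrix has rank 10 and Smith normal form diag(1,1,1,1,1,1,1,1,1,2).

Reading off H_k = ker ∂_k / im ∂_{k+1}:

  H_0: rank C_0 − rank ∂_1 = 6 − 5 = 1, and the invariant factors of ∂_1 are all 1, so H_0 = Z.
  H_1: rank ker ∂_1 − rank ∂_2 = (15 − 5) − 10 = 0, and ∂_2 has invariant factor 2 > 1, so H_1 = Z/2.
  H_2: rank ker ∂_2 − rank ∂_3 = (10 − 10) − 0 = 0, and there is no ∂_3, so H_2 = 0.

As a check, the Euler characteristic is 6 − 15 + 10 = 1, which agrees with 1 − 0 + 0 = 1.

H_0 = Z,  H_1 = Z/2,  H_2 = 0.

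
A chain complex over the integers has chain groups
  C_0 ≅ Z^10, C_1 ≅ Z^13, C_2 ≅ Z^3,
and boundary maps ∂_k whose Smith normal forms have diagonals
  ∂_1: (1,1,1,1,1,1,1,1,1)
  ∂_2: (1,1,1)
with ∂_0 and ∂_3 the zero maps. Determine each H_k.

H_0: b_0 = 10 − 0 − 9 = 1; torsion from ∂_1 factors > 1: none. So H_0 ≅ Z.
H_1: b_1 = 13 − 9 − 3 = 1; torsion from ∂_2 factors > 1: none. So H_1 ≅ Z.
H_2: b_2 = 3 − 3 − 0 = 0; torsion from ∂_3 factors > 1: none. So H_2 ≅ 0.

H_0 ≅ Z,  H_1 ≅ Z,  H_2 = 0.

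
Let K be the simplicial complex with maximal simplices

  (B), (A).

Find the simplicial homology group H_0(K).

We work with the vertex ordering A < B. The simplices of K, each written with vertices in increasing order, are:

  0-simplices (2): A, B

giving chain groups C_0 ≅ Z^2.

From H_k ≅ ker(∂_k) / im(∂_{k+1}) we obtain:

  H_0: rank C_0 − rank ∂_1 = 2 − 0 = 2, and there is no ∂_1, so H_0 ≅ Z^2.

H_0 = Z^2.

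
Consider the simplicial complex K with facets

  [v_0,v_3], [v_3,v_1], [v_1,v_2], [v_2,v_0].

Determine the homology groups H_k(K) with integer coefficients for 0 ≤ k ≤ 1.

H_0 ≅ Z,  H_1 ≅ Z.

Order the vertices as v_0 < v_1 < v_2 < v_3. Listing each simplex with vertices in this order, K has dimension 1 with simplices:

  0-simplices (4): [v_0], [v_1], [v_2], [v_3]
  1-simplices (4): [v_0,v_2], [v_0,v_3], [v_1,v_2], [v_1,v_3]

so the chain groups are C_0 ≅ Z^4, C_1 ≅ Z^4.

∂_1: C_1 → C_0 sends each edge [p,q] (with p < q) to q − p.
As a 4×4 matrix over Z this has rank 3, with invariant factors (1,1,1).

Now H_k = ker ∂_k / im ∂_{k+1}, so:

  H_0: rank C_0 − rank ∂_1 = 4 − 3 = 1, and the invariant factors of ∂_1 are all 1, so H_0 ≅ Z.
  H_1: rank ker ∂_1 − rank ∂_2 = (4 − 3) − 0 = 1, and there is no ∂_2, so H_1 ≅ Z.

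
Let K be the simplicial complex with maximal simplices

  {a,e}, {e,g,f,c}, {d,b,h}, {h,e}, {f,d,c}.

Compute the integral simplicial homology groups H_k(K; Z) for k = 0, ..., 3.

Take the total order a < b < c < d < e < f < g < h on the vertex set. Then K (dimension 3) consists of the simplices:

  0-simplices (8): a, b, c, d, e, f, g, h
  1-simplices (13): ae, bd, bh, cd, ce, cf, cg, df, dh, ef, eg, eh, fg
  2-simplices (6): bdh, cdf, cef, ceg, cfg, efg
  3-simplices (1): cefg

Hence C_0 ≅ Z^8, C_1 ≅ Z^13, C_2 ≅ Z^6, C_3 ≅ Z^1.

The boundary map ∂_1: C_1 → C_0 sends each edge [p,q] (with p < q) to q − p. For instance
  ∂cf = f − c.
The resulting 8×13 matrix has rank 7, and its Smith normal form has invariant factors (1,1,1,1,1,1,1).

∂_2: C_2 → C_1 sends each 2-simplex [p,q,r] to [q,r] − [p,r] + [p,q]. For instance
  ∂cef = ef − cf + ce,
  ∂cfg = fg − cg + cf.
The resulting 13×6 matrix has rank 5, and its Smith normal form has invariant factors (1,1,1,1,1).

∂_3: C_3 → C_2 sends each 3-simplex σ to the alternating sum Σ_i (−1)^i (σ with its i-th vertex removed). For instance
  ∂cefg = efg − cfg + ceg − cef.
This gives a 6×1 integer matrix of rank 1; reducing to Smith normal form yields diagonal entries (1).

Now H_k = ker ∂_k / im ∂_{k+1}, so:

  H_0: rank C_0 − rank ∂_1 = 8 − 7 = 1, and the invariant factors of ∂_1 are all 1, so H_0 ≅ Z.
  H_1: rank ker ∂_1 − rank ∂_2 = (13 − 7) − 5 = 1, and the invariant factors of ∂_2 are all 1, so H_1 ≅ Z.
  H_2: rank ker ∂_2 − rank ∂_3 = (6 − 5) − 1 = 0, and the invariant factors of ∂_3 are all 1, so H_2 ≅ 0.
  H_3: rank ker ∂_3 − rank ∂_4 = (1 − 1) − 0 = 0, and there is no ∂_4, so H_3 ≅ 0.

H_0 = Z,  H_1 = Z,  H_2 = 0,  H_3 = 0.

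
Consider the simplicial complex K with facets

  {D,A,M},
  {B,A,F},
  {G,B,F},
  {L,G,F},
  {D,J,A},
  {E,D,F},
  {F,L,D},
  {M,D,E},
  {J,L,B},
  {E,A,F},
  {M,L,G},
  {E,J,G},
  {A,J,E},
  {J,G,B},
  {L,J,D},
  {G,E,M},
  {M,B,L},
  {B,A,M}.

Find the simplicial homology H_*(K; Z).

Order the vertices as A < B < D < E < F < G < J < L < M. Listing each simplex with vertices in this order, K has dimension 2 with simplices:

  0-simplices (9): A, B, D, E, F, G, J, L, M
  1-simplices (27): AB, AD, AE, AF, AJ, AM, BF, BG, BJ, BL, BM, DE, DF, DJ, DL, DM, EF, EG, EJ, EM, FG, FL, GJ, GL, GM, JL, LM
  2-simplices (18): ABF, ABM, ADJ, ADM, AEF, AEJ, BFG, BGJ, BJL, BLM, DEF, DEM, DFL, DJL, EGJ, EGM, FGL, GLM

Hence C_0 ≅ Z^9, C_1 ≅ Z^27, C_2 ≅ Z^18.

The boundary map ∂_1: C_1 → C_0 is given by ∂[p,q] = [q] − [p].
The resulting 9×27 matrix has rank 8, and its Smith normal form has invariant factors (1,1,1,1,1,1,1,1).

The boundary map ∂_2: C_2 → C_1 acts by ∂[p,q,r] = [q,r] − [p,r] + [p,q]. For instance
  ∂FGL = GL − FL + FG,
  ∂ABF = BF − AF + AB.
The 27×18 boundary matrix has rank 18 and Smith normal form diag(1,1,1,1,1,1,1,1,1,1,1,1,1,1,1,1,1,2).

Now H_k = ker ∂_k / im ∂_{k+1}, so:

  H_0: rank C_0 − rank ∂_1 = 9 − 8 = 1, and the invariant factors of ∂_1 are all 1, so H_0 = Z.
  H_1: rank ker ∂_1 − rank ∂_2 = (27 − 8) − 18 = 1, and ∂_2 has invariant factor 2 > 1, so H_1 = Z × Z/2.
  H_2: rank ker ∂_2 − rank ∂_3 = (18 − 18) − 0 = 0, and there is no ∂_3, so H_2 = 0.

H_0 = Z,  H_1 = Z × Z/2,  H_2 = 0.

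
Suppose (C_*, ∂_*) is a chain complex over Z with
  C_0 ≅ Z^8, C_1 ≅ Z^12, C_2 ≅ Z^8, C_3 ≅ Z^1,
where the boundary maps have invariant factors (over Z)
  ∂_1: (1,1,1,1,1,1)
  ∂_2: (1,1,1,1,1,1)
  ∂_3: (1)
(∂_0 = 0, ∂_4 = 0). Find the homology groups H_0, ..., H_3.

H_0 = Z^2,  H_1 = 0,  H_2 = Z,  H_3 = 0.

H_0: b_0 = 8 − 0 − 6 = 2; torsion from ∂_1 factors > 1: none. So H_0 = Z^2.
H_1: b_1 = 12 − 6 − 6 = 0; torsion from ∂_2 factors > 1: none. So H_1 = 0.
H_2: b_2 = 8 − 6 − 1 = 1; torsion from ∂_3 factors > 1: none. So H_2 = Z.
H_3: b_3 = 1 − 1 − 0 = 0; torsion from ∂_4 factors > 1: none. So H_3 = 0.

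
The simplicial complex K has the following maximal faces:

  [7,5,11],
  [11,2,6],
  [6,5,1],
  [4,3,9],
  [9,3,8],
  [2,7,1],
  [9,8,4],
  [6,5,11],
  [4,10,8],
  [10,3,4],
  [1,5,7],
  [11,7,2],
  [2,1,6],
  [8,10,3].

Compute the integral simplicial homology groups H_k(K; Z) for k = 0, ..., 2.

K has 11 vertices, 21 edges, 14 triangles.
rank ∂_0 = 0, rank ∂_1 = 9 ⇒ b_0 = 11 − 0 − 9 = 2; all invariant factors of ∂_1 are 1 so no torsion. So H_0 = Z^2.
rank ∂_1 = 9, rank ∂_2 = 12 ⇒ b_1 = 21 − 9 − 12 = 0; all invariant factors of ∂_2 are 1 so no torsion. So H_1 = 0.
rank ∂_2 = 12, rank ∂_3 = 0 ⇒ b_2 = 14 − 12 − 0 = 2. So H_2 = Z^2.

H_0 ≅ Z^2,  H_1 = 0,  H_2 ≅ Z^2.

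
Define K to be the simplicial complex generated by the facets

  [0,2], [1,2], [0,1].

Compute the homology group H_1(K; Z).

Fix the vertex order 0 < 1 < 2 and write every simplex with vertices in increasing order. Then dim K = 1 and the simplices of K are:

  0-simplices (3): [0], [1], [2]
  1-simplices (3): [0,1], [0,2], [1,2]

giving chain groups C_0 ≅ Z^3, C_1 ≅ Z^3.

The boundary map ∂_1: C_1 → C_0 is given by ∂[p,q] = [q] − [p]. For instance
  ∂[1,2] = [2] − [1].
The resulting 3×3 matrix has rank 2, and its Smith normal form has invariant factors (1,1).

From H_k ≅ ker(∂_k) / im(∂_{k+1}) we obtain:

  H_1: rank ker ∂_1 − rank ∂_2 = (3 − 2) − 0 = 1, and there is no ∂_2, so H_1 = Z.

(K is a triangulation of the circle S^1.)

H_1 = Z.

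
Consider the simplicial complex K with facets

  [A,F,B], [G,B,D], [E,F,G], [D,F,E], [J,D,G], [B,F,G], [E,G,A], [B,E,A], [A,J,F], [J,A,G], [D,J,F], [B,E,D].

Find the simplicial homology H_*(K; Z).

Order the vertices as A < B < D < E < F < G < J. Listing each simplex with vertices in this order, K has dimension 2 with simplices:

  0-simplices (7): A, B, D, E, F, G, J
  1-simplices (18): AB, AE, AF, AG, AJ, BD, BE, BF, BG, DE, DF, DG, DJ, EF, EG, FG, FJ, GJ
  2-simplices (12): ABE, ABF, AEG, AFJ, AGJ, BDE, BDG, BFG, DEF, DFJ, DGJ, EFG

so the chain groups are C_0 ≅ Z^7, C_1 ≅ Z^18, C_2 ≅ Z^12.

∂_1: C_1 → C_0 maps an edge to its endpoints' difference, ∂[p,q] = q − p. For instance
  ∂FG = G − F.
As a 7×18 matrix over Z this has rank 6, with invariant factors (1,1,1,1,1,1).

The boundary map ∂_2: C_2 → C_1 acts by ∂[p,q,r] = [q,r] − [p,r] + [p,q]. For instance
  ∂EFG = FG − EG + EF,
  ∂AFJ = FJ − AJ + AF.
The resulting 18×12 matrix has rank 12, and its Smith normal form has invariant factors (1,1,1,1,1,1,1,1,1,1,1,2).

Now H_k = ker ∂_k / im ∂_{k+1}, so:

  H_0: rank C_0 − rank ∂_1 = 7 − 6 = 1, and the invariant factors of ∂_1 are all 1, so H_0 ≅ Z.
  H_1: rank ker ∂_1 − rank ∂_2 = (18 − 6) − 12 = 0, and ∂_2 has invariant factor 2 > 1, so H_1 ≅ Z_2.
  H_2: rank ker ∂_2 − rank ∂_3 = (12 − 12) − 0 = 0, and there is no ∂_3, so H_2 ≅ 0.

As a check, the Euler characteristic is 7 − 18 + 12 = 1, which agrees with 1 − 0 + 0 = 1.

H_0 = Z,  H_1 = Z_2,  H_2 = 0.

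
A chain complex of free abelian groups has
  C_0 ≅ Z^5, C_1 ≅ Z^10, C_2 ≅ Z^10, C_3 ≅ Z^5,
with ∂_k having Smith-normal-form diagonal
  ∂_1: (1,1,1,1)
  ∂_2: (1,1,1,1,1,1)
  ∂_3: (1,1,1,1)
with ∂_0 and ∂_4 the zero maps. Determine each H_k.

H_0: b_0 = 5 − 0 − 4 = 1; torsion from ∂_1 factors > 1: none. So H_0 = Z.
H_1: b_1 = 10 − 4 − 6 = 0; torsion from ∂_2 factors > 1: none. So H_1 = 0.
H_2: b_2 = 10 − 6 − 4 = 0; torsion from ∂_3 factors > 1: none. So H_2 = 0.
H_3: b_3 = 5 − 4 − 0 = 1; torsion from ∂_4 factors > 1: none. So H_3 = Z.

H_0 = Z,  H_1 = 0,  H_2 = 0,  H_3 = Z.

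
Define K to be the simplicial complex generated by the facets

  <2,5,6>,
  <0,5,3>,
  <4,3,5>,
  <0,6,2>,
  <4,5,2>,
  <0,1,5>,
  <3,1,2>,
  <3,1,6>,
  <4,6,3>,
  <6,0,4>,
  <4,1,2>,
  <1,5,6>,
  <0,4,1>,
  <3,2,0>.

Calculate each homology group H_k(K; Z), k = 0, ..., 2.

Take the total order 0 < 1 < 2 < 3 < 4 < 5 < 6 on the vertex set. Then K (dimension 2) consists of the simplices:

  0-simplices (7): [0], [1], [2], [3], [4], [5], [6]
  1-simplices (21): [0,1], [0,2], [0,3], [0,4], [0,5], [0,6], [1,2], [1,3], [1,4], [1,5], [1,6], [2,3], [2,4], [2,5], [2,6], [3,4], [3,5], [3,6], [4,5], [4,6], [5,6]
  2-simplices (14): [0,1,4], [0,1,5], [0,2,3], [0,2,6], [0,3,5], [0,4,6], [1,2,3], [1,2,4], [1,3,6], [1,5,6], [2,4,5], [2,5,6], [3,4,5], [3,4,6]

so the chain groups are C_0 ≅ Z^7, C_1 ≅ Z^21, C_2 ≅ Z^14.

The boundary map ∂_1: C_1 → C_0 is given by ∂[p,q] = [q] − [p].
The resulting 7×21 matrix has rank 6, and its Smith normal form has invariant factors (1,1,1,1,1,1).

Boundary ∂_2: C_2 → C_1 sends each 2-simplex [p,q,r] to [q,r] − [p,r] + [p,q]. For instance
  ∂[0,4,6] = [4,6] − [0,6] + [0,4],
  ∂[1,2,3] = [2,3] − [1,3] + [1,2].
The resulting 21×14 matrix has rank 13, and its Smith normal form has invariant factors (1,1,1,1,1,1,1,1,1,1,1,1,1).

Computing H_k = (kernel of ∂_k) / (image of ∂_{k+1}):

  H_0: rank C_0 − rank ∂_1 = 7 − 6 = 1, and the invariant factors of ∂_1 are all 1, so H_0 = Z.
  H_1: rank ker ∂_1 − rank ∂_2 = (21 − 6) − 13 = 2, and the invariant factors of ∂_2 are all 1, so H_1 = Z^2.
  H_2: rank ker ∂_2 − rank ∂_3 = (14 − 13) − 0 = 1, and there is no ∂_3, so H_2 = Z.

As a check, the Euler characteristic is 7 − 21 + 14 = 0, which agrees with 1 − 2 + 1 = 0.

H_0 ≅ Z,  H_1 ≅ Z^2,  H_2 ≅ Z.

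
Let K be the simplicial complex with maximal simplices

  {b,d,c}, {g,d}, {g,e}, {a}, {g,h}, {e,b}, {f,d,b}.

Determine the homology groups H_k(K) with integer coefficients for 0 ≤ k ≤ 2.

H_0 ≅ Z^2,  H_1 ≅ Z,  H_2 = 0.

K has 8 vertices, 9 edges, 2 triangles.
rank ∂_0 = 0, rank ∂_1 = 6 ⇒ b_0 = 8 − 0 − 6 = 2; all invariant factors of ∂_1 are 1 so no torsion. So H_0 = Z^2.
rank ∂_1 = 6, rank ∂_2 = 2 ⇒ b_1 = 9 − 6 − 2 = 1; all invariant factors of ∂_2 are 1 so no torsion. So H_1 = Z.
rank ∂_2 = 2, rank ∂_3 = 0 ⇒ b_2 = 2 − 2 − 0 = 0. So H_2 = 0.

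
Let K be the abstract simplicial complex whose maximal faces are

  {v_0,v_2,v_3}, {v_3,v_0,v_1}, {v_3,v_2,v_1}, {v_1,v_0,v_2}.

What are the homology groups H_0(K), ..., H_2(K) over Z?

Take the total order v_0 < v_1 < v_2 < v_3 on the vertex set. Then K (dimension 2) consists of the simplices:

  0-simplices (4): [v_0], [v_1], [v_2], [v_3]
  1-simplices (6): [v_0,v_1], [v_0,v_2], [v_0,v_3], [v_1,v_2], [v_1,v_3], [v_2,v_3]
  2-simplices (4): [v_0,v_1,v_2], [v_0,v_1,v_3], [v_0,v_2,v_3], [v_1,v_2,v_3]

Hence C_0 ≅ Z^4, C_1 ≅ Z^6, C_2 ≅ Z^4.

Boundary ∂_1: C_1 → C_0 maps an edge to its endpoints' difference, ∂[p,q] = q − p. For instance
  ∂[v_0,v_1] = [v_1] − [v_0].
As a 4×6 matrix over Z this has rank 3, with invariant factors (1,1,1).

The boundary map ∂_2: C_2 → C_1 acts by ∂[p,q,r] = [q,r] − [p,r] + [p,q]. For instance
  ∂[v_0,v_2,v_3] = [v_2,v_3] − [v_0,v_3] + [v_0,v_2],
  ∂[v_1,v_2,v_3] = [v_2,v_3] − [v_1,v_3] + [v_1,v_2].
The resulting 6×4 matrix has rank 3, and its Smith normal form has invariant factors (1,1,1).

Computing H_k = (kernel of ∂_k) / (image of ∂_{k+1}):

  H_0: rank C_0 − rank ∂_1 = 4 − 3 = 1, and the invariant factors of ∂_1 are all 1, so H_0 ≅ Z.
  H_1: rank ker ∂_1 − rank ∂_2 = (6 − 3) − 3 = 0, and the invariant factors of ∂_2 are all 1, so H_1 ≅ 0.
  H_2: rank ker ∂_2 − rank ∂_3 = (4 − 3) − 0 = 1, and there is no ∂_3, so H_2 ≅ Z.

H_0 ≅ Z,  H_1 = 0,  H_2 ≅ Z.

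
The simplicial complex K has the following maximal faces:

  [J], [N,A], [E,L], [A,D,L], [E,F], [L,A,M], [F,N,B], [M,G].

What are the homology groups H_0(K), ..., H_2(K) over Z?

Order the vertices as A < B < D < E < F < G < J < L < M < N. Listing each simplex with vertices in this order, K has dimension 2 with simplices:

  0-simplices (10): A, B, D, E, F, G, J, L, M, N
  1-simplices (12): AD, AL, AM, AN, BF, BN, DL, EF, EL, FN, GM, LM
  2-simplices (3): ADL, ALM, BFN

giving chain groups C_0 ≅ Z^10, C_1 ≅ Z^12, C_2 ≅ Z^3.

The boundary map ∂_1: C_1 → C_0 is given by ∂[p,q] = [q] − [p].
This gives a 10×12 integer matrix of rank 8; reducing to Smith normal form yields diagonal entries (1,1,1,1,1,1,1,1).

The boundary map ∂_2: C_2 → C_1 maps a triangle to the signed sum of its edges. For instance
  ∂ADL = DL − AL + AD,
  ∂BFN = FN − BN + BF.
The 12×3 boundary matrix has rank 3 and Smith normal form diag(1,1,1).

Now H_k = ker ∂_k / im ∂_{k+1}, so:

  H_0: rank C_0 − rank ∂_1 = 10 − 8 = 2, and the invariant factors of ∂_1 are all 1, so H_0 = Z^2.
  H_1: rank ker ∂_1 − rank ∂_2 = (12 − 8) − 3 = 1, and the invariant factors of ∂_2 are all 1, so H_1 = Z.
  H_2: rank ker ∂_2 − rank ∂_3 = (3 − 3) − 0 = 0, and there is no ∂_3, so H_2 = 0.

As a check, the Euler characteristic is 10 − 12 + 3 = 1, which agrees with 2 − 1 + 0 = 1.

H_0 = Z^2,  H_1 = Z,  H_2 = 0.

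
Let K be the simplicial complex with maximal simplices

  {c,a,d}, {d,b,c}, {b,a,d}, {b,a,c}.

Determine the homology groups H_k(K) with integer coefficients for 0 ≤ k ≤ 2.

K has 4 vertices, 6 edges, 4 triangles.
rank ∂_0 = 0, rank ∂_1 = 3 ⇒ b_0 = 4 − 0 − 3 = 1; all invariant factors of ∂_1 are 1 so no torsion. So H_0 = Z.
rank ∂_1 = 3, rank ∂_2 = 3 ⇒ b_1 = 6 − 3 − 3 = 0; all invariant factors of ∂_2 are 1 so no torsion. So H_1 = 0.
rank ∂_2 = 3, rank ∂_3 = 0 ⇒ b_2 = 4 − 3 − 0 = 1. So H_2 = Z.

H_0 ≅ Z,  H_1 = 0,  H_2 ≅ Z.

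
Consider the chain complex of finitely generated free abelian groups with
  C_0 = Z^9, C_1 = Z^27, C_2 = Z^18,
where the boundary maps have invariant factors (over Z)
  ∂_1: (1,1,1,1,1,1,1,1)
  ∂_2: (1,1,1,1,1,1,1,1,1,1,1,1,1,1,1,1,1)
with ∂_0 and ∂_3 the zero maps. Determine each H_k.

H_0: b_0 = 9 − 0 − 8 = 1; torsion from ∂_1 factors > 1: none. So H_0 ≅ Z.
H_1: b_1 = 27 − 8 − 17 = 2; torsion from ∂_2 factors > 1: none. So H_1 ≅ Z^2.
H_2: b_2 = 18 − 17 − 0 = 1; torsion from ∂_3 factors > 1: none. So H_2 ≅ Z.

H_0 ≅ Z,  H_1 ≅ Z^2,  H_2 ≅ Z.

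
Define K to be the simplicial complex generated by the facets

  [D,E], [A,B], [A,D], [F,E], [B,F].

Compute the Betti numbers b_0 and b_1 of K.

b_0 = 1, b_1 = 1.

Order the vertices as A < B < D < E < F. Listing each simplex with vertices in this order, K has dimension 1 with simplices:

  0-simplices (5): A, B, D, E, F
  1-simplices (5): AB, AD, BF, DE, EF

Hence C_0 ≅ Z^5, C_1 ≅ Z^5.

Boundary ∂_1: C_1 → C_0 sends each edge [p,q] (with p < q) to q − p. For instance
  ∂BF = F − B.
This gives a 5×5 integer matrix of rank 4; reducing to Smith normal form yields diagonal entries (1,1,1,1).

From H_k ≅ ker(∂_k) / im(∂_{k+1}) we obtain:

  H_0: rank C_0 − rank ∂_1 = 5 − 4 = 1, and the invariant factors of ∂_1 are all 1, so H_0 = Z.
  H_1: rank ker ∂_1 − rank ∂_2 = (5 − 4) − 0 = 1, and there is no ∂_2, so H_1 = Z.

As a check, the Euler characteristic is 5 − 5 = 0, which agrees with 1 − 1 = 0.
(K is a triangulation of the circle S^1.)

Hence the Betti numbers are b_0 = 1, b_1 = 1.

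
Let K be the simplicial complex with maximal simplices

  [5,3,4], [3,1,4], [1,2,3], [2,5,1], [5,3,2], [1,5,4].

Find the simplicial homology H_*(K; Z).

H_0 = Z,  H_1 = 0,  H_2 = Z.

Take the total order 1 < 2 < 3 < 4 < 5 on the vertex set. Then K (dimension 2) consists of the simplices:

  0-simplices (5): [1], [2], [3], [4], [5]
  1-simplices (9): [1,2], [1,3], [1,4], [1,5], [2,3], [2,5], [3,4], [3,5], [4,5]
  2-simplices (6): [1,2,3], [1,2,5], [1,3,4], [1,4,5], [2,3,5], [3,4,5]

giving chain groups C_0 ≅ Z^5, C_1 ≅ Z^9, C_2 ≅ Z^6.

∂_1: C_1 → C_0 maps an edge to its endpoints' difference, ∂[p,q] = q − p.
The resulting 5×9 matrix has rank 4, and its Smith normal form has invariant factors (1,1,1,1).

Boundary ∂_2: C_2 → C_1 acts by ∂[p,q,r] = [q,r] − [p,r] + [p,q]. For instance
  ∂[1,4,5] = [4,5] − [1,5] + [1,4],
  ∂[1,2,3] = [2,3] − [1,3] + [1,2].
The 9×6 boundary matrix has rank 5 and Smith normal form diag(1,1,1,1,1).

Computing H_k = (kernel of ∂_k) / (image of ∂_{k+1}):

  H_0: rank C_0 − rank ∂_1 = 5 − 4 = 1, and the invariant factors of ∂_1 are all 1, so H_0 ≅ Z.
  H_1: rank ker ∂_1 − rank ∂_2 = (9 − 4) − 5 = 0, and the invariant factors of ∂_2 are all 1, so H_1 ≅ 0.
  H_2: rank ker ∂_2 − rank ∂_3 = (6 − 5) − 0 = 1, and there is no ∂_3, so H_2 ≅ Z.

(K is a triangulation of the 2-sphere S^2.)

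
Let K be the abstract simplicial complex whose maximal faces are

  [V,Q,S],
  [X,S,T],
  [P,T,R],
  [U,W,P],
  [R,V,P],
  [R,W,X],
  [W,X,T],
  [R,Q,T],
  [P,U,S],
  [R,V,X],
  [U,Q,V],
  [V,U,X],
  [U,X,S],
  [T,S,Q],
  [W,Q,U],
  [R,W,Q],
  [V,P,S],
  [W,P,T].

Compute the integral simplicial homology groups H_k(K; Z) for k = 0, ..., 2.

H_0 = Z,  H_1 = Z ⊕ Z/2Z,  H_2 = 0.

Take the total order P < Q < R < S < T < U < V < W < X on the vertex set. Then K (dimension 2) consists of the simplices:

  0-simplices (9): P, Q, R, S, T, U, V, W, X
  1-simplices (27): PR, PS, PT, PU, PV, PW, QR, QS, QT, QU, QV, QW, RT, RV, RW, RX, ST, SU, SV, SX, TW, TX, UV, UW, UX, VX, WX
  2-simplices (18): PRT, PRV, PSU, PSV, PTW, PUW, QRT, QRW, QST, QSV, QUV, QUW, RVX, RWX, STX, SUX, TWX, UVX

Hence C_0 ≅ Z^9, C_1 ≅ Z^27, C_2 ≅ Z^18.

Boundary ∂_1: C_1 → C_0 is given by ∂[p,q] = [q] − [p].
The 9×27 boundary matrix has rank 8 and Smith normal form diag(1,1,1,1,1,1,1,1).

Boundary ∂_2: C_2 → C_1 sends each 2-simplex [p,q,r] to [q,r] − [p,r] + [p,q]. For instance
  ∂PSV = SV − PV + PS,
  ∂STX = TX − SX + ST.
The 27×18 boundary matrix has rank 18 and Smith normal form diag(1,1,1,1,1,1,1,1,1,1,1,1,1,1,1,1,1,2).

Computing H_k = (kernel of ∂_k) / (image of ∂_{k+1}):

  H_0: rank C_0 − rank ∂_1 = 9 − 8 = 1, and the invariant factors of ∂_1 are all 1, so H_0 = Z.
  H_1: rank ker ∂_1 − rank ∂_2 = (27 − 8) − 18 = 1, and ∂_2 has invariant factor 2 > 1, so H_1 = Z ⊕ Z/2Z.
  H_2: rank ker ∂_2 − rank ∂_3 = (18 − 18) − 0 = 0, and there is no ∂_3, so H_2 = 0.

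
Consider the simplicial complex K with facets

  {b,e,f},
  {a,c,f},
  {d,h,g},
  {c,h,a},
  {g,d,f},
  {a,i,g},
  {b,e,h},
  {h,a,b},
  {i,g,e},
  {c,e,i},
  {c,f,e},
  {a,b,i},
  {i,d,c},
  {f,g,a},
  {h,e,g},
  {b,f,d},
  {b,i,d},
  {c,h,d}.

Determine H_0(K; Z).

Order the vertices as a < b < c < d < e < f < g < h < i. Listing each simplex with vertices in this order, K has dimension 2 with simplices:

  0-simplices (9): a, b, c, d, e, f, g, h, i
  1-simplices (27): ab, ac, af, ag, ah, ai, bd, be, bf, bh, bi, cd, ce, cf, ch, ci, df, dg, dh, di, ef, eg, eh, ei, fg, gh, gi
  2-simplices (18): abh, abi, acf, ach, afg, agi, bdf, bdi, bef, beh, cdh, cdi, cef, cei, dfg, dgh, egh, egi

so the chain groups are C_0 ≅ Z^9, C_1 ≅ Z^27, C_2 ≅ Z^18.

The boundary map ∂_1: C_1 → C_0 sends each edge [p,q] (with p < q) to q − p. For instance
  ∂cf = f − c.
The 9×27 boundary matrix has rank 8 and Smith normal form diag(1,1,1,1,1,1,1,1).

∂_2: C_2 → C_1 sends each 2-simplex [p,q,r] to [q,r] − [p,r] + [p,q]. For instance
  ∂egi = gi − ei + eg,
  ∂abh = bh − ah + ab.
The resulting 27×18 matrix has rank 17, and its Smith normal form has invariant factors (1,1,1,1,1,1,1,1,1,1,1,1,1,1,1,1,1).

Now H_k = ker ∂_k / im ∂_{k+1}, so:

  H_0: rank C_0 − rank ∂_1 = 9 − 8 = 1, and the invariant factors of ∂_1 are all 1, so H_0 ≅ Z.

H_0 ≅ Z.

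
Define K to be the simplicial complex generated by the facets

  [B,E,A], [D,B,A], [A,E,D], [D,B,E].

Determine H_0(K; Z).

Take the total order A < B < D < E on the vertex set. Then K (dimension 2) consists of the simplices:

  0-simplices (4): A, B, D, E
  1-simplices (6): AB, AD, AE, BD, BE, DE
  2-simplices (4): ABD, ABE, ADE, BDE

Hence C_0 ≅ Z^4, C_1 ≅ Z^6, C_2 ≅ Z^4.

Boundary ∂_1: C_1 → C_0 maps an edge to its endpoints' difference, ∂[p,q] = q − p.
This gives a 4×6 integer matrix of rank 3; reducing to Smith normal form yields diagonal entries (1,1,1).

Boundary ∂_2: C_2 → C_1 acts by ∂[p,q,r] = [q,r] − [p,r] + [p,q]. For instance
  ∂ADE = DE − AE + AD,
  ∂ABE = BE − AE + AB.
The 6×4 boundary matrix has rank 3 and Smith normal form diag(1,1,1).

Computing H_k = (kernel of ∂_k) / (image of ∂_{k+1}):

  H_0: rank C_0 − rank ∂_1 = 4 − 3 = 1, and the invariant factors of ∂_1 are all 1, so H_0 ≅ Z.

H_0 ≅ Z.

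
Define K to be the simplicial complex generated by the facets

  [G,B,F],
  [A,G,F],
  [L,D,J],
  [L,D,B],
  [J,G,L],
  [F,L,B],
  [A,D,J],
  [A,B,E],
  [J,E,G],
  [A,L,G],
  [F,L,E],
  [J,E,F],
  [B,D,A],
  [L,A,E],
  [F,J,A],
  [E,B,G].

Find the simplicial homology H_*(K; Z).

Take the total order A < B < D < E < F < G < J < L on the vertex set. Then K (dimension 2) consists of the simplices:

  0-simplices (8): A, B, D, E, F, G, J, L
  1-simplices (24): AB, AD, AE, AF, AG, AJ, AL, BD, BE, BF, BG, BL, DJ, DL, EF, EG, EJ, EL, FG, FJ, FL, GJ, GL, JL
  2-simplices (16): ABD, ABE, ADJ, AEL, AFG, AFJ, AGL, BDL, BEG, BFG, BFL, DJL, EFJ, EFL, EGJ, GJL

so the chain groups are C_0 ≅ Z^8, C_1 ≅ Z^24, C_2 ≅ Z^16.

∂_1: C_1 → C_0 is given by ∂[p,q] = [q] − [p].
This gives a 8×24 integer matrix of rank 7; reducing to Smith normal form yields diagonal entries (1,1,1,1,1,1,1).

∂_2: C_2 → C_1 sends each 2-simplex [p,q,r] to [q,r] − [p,r] + [p,q]. For instance
  ∂GJL = JL − GL + GJ,
  ∂BFL = FL − BL + BF.
The 24×16 boundary matrix has rank 15 and Smith normal form diag(1,1,1,1,1,1,1,1,1,1,1,1,1,1,1).

Computing H_k = (kernel of ∂_k) / (image of ∂_{k+1}):

  H_0: rank C_0 − rank ∂_1 = 8 − 7 = 1, and the invariant factors of ∂_1 are all 1, so H_0 ≅ Z.
  H_1: rank ker ∂_1 − rank ∂_2 = (24 − 7) − 15 = 2, and the invariant factors of ∂_2 are all 1, so H_1 ≅ Z^2.
  H_2: rank ker ∂_2 − rank ∂_3 = (16 − 15) − 0 = 1, and there is no ∂_3, so H_2 ≅ Z.

(K is a triangulation of the torus T^2.)

H_0 = Z,  H_1 = Z^2,  H_2 = Z.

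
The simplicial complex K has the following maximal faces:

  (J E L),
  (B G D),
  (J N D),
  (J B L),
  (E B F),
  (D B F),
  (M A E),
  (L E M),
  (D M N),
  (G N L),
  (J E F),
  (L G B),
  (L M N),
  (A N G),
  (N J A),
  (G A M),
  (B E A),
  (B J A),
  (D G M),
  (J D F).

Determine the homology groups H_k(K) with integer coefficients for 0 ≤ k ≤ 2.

We work with the vertex ordering A < B < D < E < F < G < J < L < M < N. The simplices of K, each written with vertices in increasing order, are:

  0-simplices (10): A, B, D, E, F, G, J, L, M, N
  1-simplices (30): AB, AE, AG, AJ, AM, AN, BD, BE, BF, BG, BJ, BL, DF, DG, DJ, DM, DN, EF, EJ, EL, EM, FJ, GL, GM, GN, JL, JN, LM, LN, MN
  2-simplices (20): ABE, ABJ, AEM, AGM, AGN, AJN, BDF, BDG, BEF, BGL, BJL, DFJ, DGM, DJN, DMN, EFJ, EJL, ELM, GLN, LMN

so the chain groups are C_0 ≅ Z^10, C_1 ≅ Z^30, C_2 ≅ Z^20.

Boundary ∂_1: C_1 → C_0 maps an edge to its endpoints' difference, ∂[p,q] = q − p.
The 10×30 boundary matrix has rank 9 and Smith normal form diag(1,1,1,1,1,1,1,1,1).

The boundary map ∂_2: C_2 → C_1 maps a triangle to the signed sum of its edges. For instance
  ∂AGN = GN − AN + AG,
  ∂AGM = GM − AM + AG.
As a 30×20 matrix over Z this has rank 20, with invariant factors (1,1,1,1,1,1,1,1,1,1,1,1,1,1,1,1,1,1,1,2).

Now H_k = ker ∂_k / im ∂_{k+1}, so:

  H_0: rank C_0 − rank ∂_1 = 10 − 9 = 1, and the invariant factors of ∂_1 are all 1, so H_0 ≅ Z.
  H_1: rank ker ∂_1 − rank ∂_2 = (30 − 9) − 20 = 1, and ∂_2 has invariant factor 2 > 1, so H_1 ≅ Z ⊕ Z/2Z.
  H_2: rank ker ∂_2 − rank ∂_3 = (20 − 20) − 0 = 0, and there is no ∂_3, so H_2 ≅ 0.

As a check, the Euler characteristic is 10 − 30 + 20 = 0, which agrees with 1 − 1 + 0 = 0.

H_0 = Z,  H_1 = Z ⊕ Z/2Z,  H_2 = 0.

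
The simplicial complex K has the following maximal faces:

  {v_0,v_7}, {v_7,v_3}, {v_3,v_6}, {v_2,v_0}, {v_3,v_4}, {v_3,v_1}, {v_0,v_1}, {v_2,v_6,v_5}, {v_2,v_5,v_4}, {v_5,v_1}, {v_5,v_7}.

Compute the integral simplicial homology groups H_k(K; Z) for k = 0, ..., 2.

H_0 = Z,  H_1 = Z^5,  H_2 = 0.

K has 8 vertices, 14 edges, 2 triangles.
rank ∂_0 = 0, rank ∂_1 = 7 ⇒ b_0 = 8 − 0 − 7 = 1; all invariant factors of ∂_1 are 1 so no torsion. So H_0 ≅ Z.
rank ∂_1 = 7, rank ∂_2 = 2 ⇒ b_1 = 14 − 7 − 2 = 5; all invariant factors of ∂_2 are 1 so no torsion. So H_1 ≅ Z^5.
rank ∂_2 = 2, rank ∂_3 = 0 ⇒ b_2 = 2 − 2 − 0 = 0. So H_2 ≅ 0.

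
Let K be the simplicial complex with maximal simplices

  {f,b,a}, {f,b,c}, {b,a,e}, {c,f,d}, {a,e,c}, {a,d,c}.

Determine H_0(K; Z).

Take the total order a < b < c < d < e < f on the vertex set. Then K (dimension 2) consists of the simplices:

  0-simplices (6): a, b, c, d, e, f
  1-simplices (12): ab, ac, ad, ae, af, bc, be, bf, cd, ce, cf, df
  2-simplices (6): abe, abf, acd, ace, bcf, cdf

giving chain groups C_0 ≅ Z^6, C_1 ≅ Z^12, C_2 ≅ Z^6.

∂_1: C_1 → C_0 is given by ∂[p,q] = [q] − [p].
As a 6×12 matrix over Z this has rank 5, with invariant factors (1,1,1,1,1).

The boundary map ∂_2: C_2 → C_1 maps a triangle to the signed sum of its edges. For instance
  ∂ace = ce − ae + ac,
  ∂bcf = cf − bf + bc.
This gives a 12×6 integer matrix of rank 6; reducing to Smith normal form yields diagonal entries (1,1,1,1,1,1).

Reading off H_k = ker ∂_k / im ∂_{k+1}:

  H_0: rank C_0 − rank ∂_1 = 6 − 5 = 1, and the invariant factors of ∂_1 are all 1, so H_0 = Z.

H_0 = Z.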